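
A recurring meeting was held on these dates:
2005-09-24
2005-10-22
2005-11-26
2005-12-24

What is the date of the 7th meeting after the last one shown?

2006-07-22

Gaps: 28, 35, 28 days — a mix of 28 and 35. Every date is a Saturday.
Each is the 4th Saturday of its month.
4th Saturday of January 2006: 2006-01-28.
February 2006 — 4th Saturday is 2006-02-25.
March 2006 — 4th Saturday is 2006-03-25.
April 2006 — 4th Saturday is 2006-04-22.
May 2006 — 4th Saturday is 2006-05-27.
June 2006 — 4th Saturday is 2006-06-24.
July 2006 — 4th Saturday is 2006-07-22.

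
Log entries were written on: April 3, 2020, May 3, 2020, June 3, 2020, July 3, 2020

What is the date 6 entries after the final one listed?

January 3, 2021

Each date is the 3rd; the gaps (30, 31, 30) track the month lengths.
The rule is the 3rd of each month.
August 2020: August 3, 2020.
September 2020: September 3, 2020.
October 2020: October 3, 2020.
Next: November 2020 → November 3, 2020.
Next: December 2020 → December 3, 2020.
Next: January 2021 → January 3, 2021.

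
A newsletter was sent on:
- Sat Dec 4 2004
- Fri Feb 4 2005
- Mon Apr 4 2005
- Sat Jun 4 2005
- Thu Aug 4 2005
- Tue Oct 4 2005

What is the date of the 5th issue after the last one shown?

Each date is the 4th; the gaps (62, 59, 61, 61, 61) track the month lengths.
The rule is the 4th of every 2 months.
December 2005: Sun Dec 4 2005.
February 2006: Sat Feb 4 2006.
April 2006: Tue Apr 4 2006.
Next: June 2006 → Sun Jun 4 2006.
Next: August 2006 → Fri Aug 4 2006.

Fri Aug 4 2006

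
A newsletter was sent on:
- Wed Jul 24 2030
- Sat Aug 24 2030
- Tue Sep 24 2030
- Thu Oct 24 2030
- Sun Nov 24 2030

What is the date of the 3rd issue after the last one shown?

Mon Feb 24 2031

The day-of-month is always 24 (31, 31, 30, 31 days between events).
So this recurs on the 24th of each month.
Next: December 2030 → Tue Dec 24 2030.
Next: January 2031 → Fri Jan 24 2031.
Next: February 2031 → Mon Feb 24 2031.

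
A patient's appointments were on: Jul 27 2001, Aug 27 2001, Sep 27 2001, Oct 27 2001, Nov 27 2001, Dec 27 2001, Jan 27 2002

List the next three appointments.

Each date is the 27th; the gaps (31, 31, 30, 31, 30, 31) track the month lengths.
The rule is the 27th of each month.
Next: February 2002 → Feb 27 2002.
Next: March 2002 → Mar 27 2002.
April 2002: Apr 27 2002.

Feb 27 2002, Mar 27 2002, Apr 27 2002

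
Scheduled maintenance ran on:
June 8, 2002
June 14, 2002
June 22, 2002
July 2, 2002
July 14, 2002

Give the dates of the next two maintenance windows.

July 28, 2002; August 13, 2002

Gaps: 6, 8, 10, 12 days — each gap is 2 larger than the previous one.
Next gap: 14 days. July 14, 2002 + 14 days = July 28, 2002.
Next gap: 16 days. July 28, 2002 + 16 days = August 13, 2002.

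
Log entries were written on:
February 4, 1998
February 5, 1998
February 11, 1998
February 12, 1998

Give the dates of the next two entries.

Every event lands on a Wednesday or Thursday (gaps cycle 1, 6, 1).
So the schedule is: every Wednesday and Thursday.
The following Wednesday is February 18, 1998.
The following Thursday is February 19, 1998.

February 18, 1998; February 19, 1998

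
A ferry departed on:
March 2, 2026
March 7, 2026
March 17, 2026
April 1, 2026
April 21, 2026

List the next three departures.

Intervals are 5, 10, 15, 20 days — an arithmetic progression with common difference 5.
Next gap: 25 days. April 21, 2026 + 25 days = May 16, 2026.
Next gap: 30 days. May 16, 2026 + 30 days = June 15, 2026.
Next gap: 35 days. June 15, 2026 + 35 days = July 20, 2026.

May 16, 2026; June 15, 2026; July 20, 2026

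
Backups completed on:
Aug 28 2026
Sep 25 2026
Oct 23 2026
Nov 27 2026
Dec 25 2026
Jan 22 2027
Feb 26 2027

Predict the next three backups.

These are Fridays at 28- or 35-day spacing (28, 28, 35, 28, 28, 35).
The pattern: 4th Friday of the month.
4th Friday of March 2027: Mar 26 2027.
April 2027 — 4th Friday is Apr 23 2027.
4th Friday of May 2027: May 28 2027.

Mar 26 2027, Apr 23 2027, May 28 2027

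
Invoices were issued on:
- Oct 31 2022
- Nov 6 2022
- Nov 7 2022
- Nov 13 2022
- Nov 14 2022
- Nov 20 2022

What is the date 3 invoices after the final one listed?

Nov 28 2022

Every event lands on a Monday or Sunday (gaps cycle 6, 1, 6, 1, 6).
So the schedule is: every Monday and Sunday.
The following Monday is Nov 21 2022.
The following Sunday is Nov 27 2022.
Next Monday: Nov 28 2022.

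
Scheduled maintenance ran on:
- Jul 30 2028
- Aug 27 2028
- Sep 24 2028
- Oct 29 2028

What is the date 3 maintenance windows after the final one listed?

Jan 28 2029

Every date is a Sunday; gaps 28, 28, 35 days.
Each is the last Sunday of its month (at least one falls on the 29th or later, ruling out '4th Sunday').
November 2028 ends with Sunday Nov 26 2028.
December 2028 ends with Sunday Dec 31 2028.
January 2029 ends with Sunday Jan 28 2029.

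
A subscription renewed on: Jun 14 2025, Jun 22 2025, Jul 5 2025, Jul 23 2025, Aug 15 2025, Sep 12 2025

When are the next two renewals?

Oct 15 2025, Nov 22 2025

Intervals are 8, 13, 18, 23, 28 days — an arithmetic progression with common difference 5.
Next gap: 33 days. Sep 12 2025 + 33 days = Oct 15 2025.
Next gap: 38 days. Oct 15 2025 + 38 days = Nov 22 2025.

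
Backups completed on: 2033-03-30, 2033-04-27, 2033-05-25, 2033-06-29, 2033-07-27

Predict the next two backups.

2033-08-31, 2033-09-28

Every date is a Wednesday; gaps 28, 28, 35, 28 days.
Each is the last Wednesday of its month (at least one falls on the 29th or later, ruling out '4th Wednesday').
Last Wednesday of August 2033: 2033-08-31.
Last Wednesday of September 2033: 2033-09-28.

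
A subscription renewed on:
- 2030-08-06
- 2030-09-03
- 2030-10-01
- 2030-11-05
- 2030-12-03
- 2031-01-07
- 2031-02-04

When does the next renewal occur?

2031-03-04

All dates are Tuesdays, 28, 28, 35, 28, 35, 28 days apart.
Specifically, the 1st Tuesday of each month.
1st Tuesday of March 2031: 2031-03-04.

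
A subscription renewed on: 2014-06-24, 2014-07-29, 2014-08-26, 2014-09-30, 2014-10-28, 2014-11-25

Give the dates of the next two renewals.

2014-12-30, 2015-01-27

Every date is a Tuesday; gaps 35, 28, 35, 28, 28 days.
Each is the last Tuesday of its month (at least one falls on the 29th or later, ruling out '4th Tuesday').
Last Tuesday of December 2014: 2014-12-30.
January 2015 ends with Tuesday 2015-01-27.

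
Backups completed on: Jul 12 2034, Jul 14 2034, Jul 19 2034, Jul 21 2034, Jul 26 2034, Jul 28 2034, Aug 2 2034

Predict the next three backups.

Gaps: 2, 5, 2, 5, 2, 5 days — not constant, but cyclic with period 2.
The events fall on every Wednesday and Friday.
The following Friday is Aug 4 2034.
The following Wednesday is Aug 9 2034.
Next Friday: Aug 11 2034.

Aug 4 2034, Aug 9 2034, Aug 11 2034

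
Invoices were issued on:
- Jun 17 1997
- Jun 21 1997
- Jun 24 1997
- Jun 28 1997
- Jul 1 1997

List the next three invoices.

Gaps: 4, 3, 4, 3 days — not constant, but cyclic with period 2.
The events fall on every Tuesday and Saturday.
The following Saturday is Jul 5 1997.
Next Tuesday: Jul 8 1997.
Next Saturday: Jul 12 1997.

Jul 5 1997, Jul 8 1997, Jul 12 1997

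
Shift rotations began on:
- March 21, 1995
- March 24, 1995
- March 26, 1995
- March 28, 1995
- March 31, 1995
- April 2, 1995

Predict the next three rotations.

Every event lands on a Tuesday or Friday or Sunday (gaps cycle 3, 2, 2, 3, 2).
So the schedule is: every Tuesday, Friday and Sunday.
The following Tuesday is April 4, 1995.
Next Friday: April 7, 1995.
The following Sunday is April 9, 1995.

April 4, 1995; April 7, 1995; April 9, 1995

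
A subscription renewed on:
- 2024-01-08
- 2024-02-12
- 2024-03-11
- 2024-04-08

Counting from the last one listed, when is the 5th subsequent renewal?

Gaps: 35, 28, 28 days — a mix of 28 and 35. Every date is a Monday.
Each is the 2nd Monday of its month.
May 2024 — 2nd Monday is 2024-05-13.
June 2024 — 2nd Monday is 2024-06-10.
July 2024 — 2nd Monday is 2024-07-08.
August 2024 — 2nd Monday is 2024-08-12.
September 2024 — 2nd Monday is 2024-09-09.

2024-09-09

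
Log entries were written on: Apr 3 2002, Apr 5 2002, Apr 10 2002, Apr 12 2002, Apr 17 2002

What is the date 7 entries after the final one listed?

May 10 2002

The gap pattern 2, 5, 2, 5 repeats every 2 events.
These are the Wednesdays and Fridays of each week.
The following Friday is Apr 19 2002.
The following Wednesday is Apr 24 2002.
The following Friday is Apr 26 2002.
Next Wednesday: May 1 2002.
Next Friday: May 3 2002.
Next Wednesday: May 8 2002.
The following Friday is May 10 2002.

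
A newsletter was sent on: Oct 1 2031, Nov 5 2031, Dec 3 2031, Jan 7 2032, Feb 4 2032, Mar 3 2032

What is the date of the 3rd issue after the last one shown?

Gaps: 35, 28, 35, 28, 28 days — a mix of 28 and 35. Every date is a Wednesday.
Each is the 1st Wednesday of its month.
April 2032 — 1st Wednesday is Apr 7 2032.
May 2032 — 1st Wednesday is May 5 2032.
June 2032 — 1st Wednesday is Jun 2 2032.

Jun 2 2032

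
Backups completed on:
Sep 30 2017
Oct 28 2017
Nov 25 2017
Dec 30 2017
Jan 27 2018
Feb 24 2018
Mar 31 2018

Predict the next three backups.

Apr 28 2018, May 26 2018, Jun 30 2018

Every date is a Saturday; gaps 28, 28, 35, 28, 28, 35 days.
Each is the last Saturday of its month (at least one falls on the 29th or later, ruling out '4th Saturday').
Last Saturday of April 2018: Apr 28 2018.
May 2018 ends with Saturday May 26 2018.
Last Saturday of June 2018: Jun 30 2018.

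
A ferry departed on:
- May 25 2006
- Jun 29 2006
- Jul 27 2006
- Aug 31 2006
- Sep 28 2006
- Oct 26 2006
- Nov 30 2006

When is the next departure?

Dec 28 2006

Every date is a Thursday; gaps 35, 28, 35, 28, 28, 35 days.
Each is the last Thursday of its month (at least one falls on the 29th or later, ruling out '4th Thursday').
December 2006 ends with Thursday Dec 28 2006.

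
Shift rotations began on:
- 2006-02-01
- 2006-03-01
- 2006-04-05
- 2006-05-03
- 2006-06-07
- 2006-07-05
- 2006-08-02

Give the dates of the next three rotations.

Gaps: 28, 35, 28, 35, 28, 28 days — a mix of 28 and 35. Every date is a Wednesday.
Each is the 1st Wednesday of its month.
September 2006 — 1st Wednesday is 2006-09-06.
1st Wednesday of October 2006: 2006-10-04.
November 2006 — 1st Wednesday is 2006-11-01.

2006-09-06, 2006-10-04, 2006-11-01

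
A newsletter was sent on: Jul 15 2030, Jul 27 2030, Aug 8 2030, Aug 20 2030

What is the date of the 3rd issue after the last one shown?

Sep 25 2030

Gaps between consecutive events: 12, 12, 12 days — a constant 12-day interval.
Aug 20 2030 + 12 days = Sep 1 2030.
Sep 1 2030 + 12 days = Sep 13 2030.
Sep 13 2030 + 12 days = Sep 25 2030.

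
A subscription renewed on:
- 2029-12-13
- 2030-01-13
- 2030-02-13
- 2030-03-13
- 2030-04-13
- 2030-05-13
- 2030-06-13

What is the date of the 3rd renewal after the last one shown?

2030-09-13

The day-of-month is always 13 (31, 31, 28, 31, 30, 31 days between events).
So this recurs on the 13th of each month.
July 2030: 2030-07-13.
August 2030: 2030-08-13.
September 2030: 2030-09-13.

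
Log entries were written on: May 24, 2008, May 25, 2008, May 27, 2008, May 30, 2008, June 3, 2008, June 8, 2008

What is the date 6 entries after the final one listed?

The spacing grows by 1 each time: 1, 2, 3, 4, 5 days.
Next gap: 6 days. June 8, 2008 + 6 days = June 14, 2008.
Next gap: 7 days. June 14, 2008 + 7 days = June 21, 2008.
Next gap: 8 days. June 21, 2008 + 8 days = June 29, 2008.
Next gap: 9 days. June 29, 2008 + 9 days = July 8, 2008.
Next gap: 10 days. July 8, 2008 + 10 days = July 18, 2008.
Next gap: 11 days. July 18, 2008 + 11 days = July 29, 2008.

July 29, 2008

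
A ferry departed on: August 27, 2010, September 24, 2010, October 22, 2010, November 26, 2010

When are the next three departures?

December 24, 2010; January 28, 2011; February 25, 2011

Gaps: 28, 28, 35 days — a mix of 28 and 35. Every date is a Friday.
Each is the 4th Friday of its month.
4th Friday of December 2010: December 24, 2010.
January 2011 — 4th Friday is January 28, 2011.
February 2011 — 4th Friday is February 25, 2011.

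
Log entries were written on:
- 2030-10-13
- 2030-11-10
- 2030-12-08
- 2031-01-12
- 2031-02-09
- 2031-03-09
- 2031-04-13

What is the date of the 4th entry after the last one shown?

Gaps: 28, 28, 35, 28, 28, 35 days — a mix of 28 and 35. Every date is a Sunday.
Each is the 2nd Sunday of its month.
2nd Sunday of May 2031: 2031-05-11.
2nd Sunday of June 2031: 2031-06-08.
July 2031 — 2nd Sunday is 2031-07-13.
August 2031 — 2nd Sunday is 2031-08-10.

2031-08-10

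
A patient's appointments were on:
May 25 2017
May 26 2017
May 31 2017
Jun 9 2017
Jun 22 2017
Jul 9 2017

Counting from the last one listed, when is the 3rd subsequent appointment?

Gaps: 1, 5, 9, 13, 17 days — each gap is 4 larger than the previous one.
Next gap: 21 days. Jul 9 2017 + 21 days = Jul 30 2017.
Next gap: 25 days. Jul 30 2017 + 25 days = Aug 24 2017.
Next gap: 29 days. Aug 24 2017 + 29 days = Sep 22 2017.

Sep 22 2017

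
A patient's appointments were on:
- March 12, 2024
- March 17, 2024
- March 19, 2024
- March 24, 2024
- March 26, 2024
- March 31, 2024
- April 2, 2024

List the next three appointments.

Gaps: 5, 2, 5, 2, 5, 2 days — not constant, but cyclic with period 2.
The events fall on every Tuesday and Sunday.
Next Sunday: April 7, 2024.
The following Tuesday is April 9, 2024.
Next Sunday: April 14, 2024.

April 7, 2024; April 9, 2024; April 14, 2024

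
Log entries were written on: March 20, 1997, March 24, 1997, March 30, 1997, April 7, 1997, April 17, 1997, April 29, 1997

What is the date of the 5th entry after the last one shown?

July 28, 1997

Gaps: 4, 6, 8, 10, 12 days — each gap is 2 larger than the previous one.
Next gap: 14 days. April 29, 1997 + 14 days = May 13, 1997.
Next gap: 16 days. May 13, 1997 + 16 days = May 29, 1997.
Next gap: 18 days. May 29, 1997 + 18 days = June 16, 1997.
Next gap: 20 days. June 16, 1997 + 20 days = July 6, 1997.
Next gap: 22 days. July 6, 1997 + 22 days = July 28, 1997.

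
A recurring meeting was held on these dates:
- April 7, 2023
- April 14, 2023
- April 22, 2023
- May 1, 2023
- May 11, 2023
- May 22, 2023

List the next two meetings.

Gaps: 7, 8, 9, 10, 11 days — each gap is 1 larger than the previous one.
Next gap: 12 days. May 22, 2023 + 12 days = June 3, 2023.
Next gap: 13 days. June 3, 2023 + 13 days = June 16, 2023.

June 3, 2023; June 16, 2023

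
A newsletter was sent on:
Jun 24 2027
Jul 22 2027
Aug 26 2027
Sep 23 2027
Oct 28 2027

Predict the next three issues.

Gaps: 28, 35, 28, 35 days — a mix of 28 and 35. Every date is a Thursday.
Each is the 4th Thursday of its month.
4th Thursday of November 2027: Nov 25 2027.
December 2027 — 4th Thursday is Dec 23 2027.
4th Thursday of January 2028: Jan 27 2028.

Nov 25 2027, Dec 23 2027, Jan 27 2028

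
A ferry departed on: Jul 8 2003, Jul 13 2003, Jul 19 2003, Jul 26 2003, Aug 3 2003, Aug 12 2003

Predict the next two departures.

The spacing grows by 1 each time: 5, 6, 7, 8, 9 days.
Next gap: 10 days. Aug 12 2003 + 10 days = Aug 22 2003.
Next gap: 11 days. Aug 22 2003 + 11 days = Sep 2 2003.

Aug 22 2003, Sep 2 2003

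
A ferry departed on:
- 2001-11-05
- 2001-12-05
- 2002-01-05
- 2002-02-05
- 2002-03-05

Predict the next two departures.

The day-of-month is always 5 (30, 31, 31, 28 days between events).
So this recurs on the 5th of each month.
April 2002: 2002-04-05.
May 2002: 2002-05-05.

2002-04-05, 2002-05-05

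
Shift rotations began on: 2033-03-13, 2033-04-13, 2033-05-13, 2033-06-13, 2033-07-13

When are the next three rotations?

2033-08-13, 2033-09-13, 2033-10-13

Gaps: 31, 30, 31, 30 days — not constant. Every event is on the 13th of the month.
Pattern: the 13th of each month.
August 2033: 2033-08-13.
September 2033: 2033-09-13.
Next: October 2033 → 2033-10-13.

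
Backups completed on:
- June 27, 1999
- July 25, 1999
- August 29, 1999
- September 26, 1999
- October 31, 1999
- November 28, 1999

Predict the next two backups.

All Sundays; the gaps (28, 35, 28, 35, 28) vary with month length.
This is the last Sunday of each month.
Last Sunday of December 1999: December 26, 1999.
January 2000 ends with Sunday January 30, 2000.

December 26, 1999; January 30, 2000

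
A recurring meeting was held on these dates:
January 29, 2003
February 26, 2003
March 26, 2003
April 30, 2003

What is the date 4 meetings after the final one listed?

August 27, 2003

These are Wednesdays with 28, 28, 35-day gaps.
Each is the final Wednesday of its month — January 29, 2003 is past the 28th, so '4th Wednesday' doesn't fit.
Last Wednesday of May 2003: May 28, 2003.
Last Wednesday of June 2003: June 25, 2003.
July 2003 ends with Wednesday July 30, 2003.
Last Wednesday of August 2003: August 27, 2003.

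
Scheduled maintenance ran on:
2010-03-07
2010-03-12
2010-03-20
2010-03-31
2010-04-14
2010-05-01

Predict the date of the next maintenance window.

2010-05-21

Intervals are 5, 8, 11, 14, 17 days — an arithmetic progression with common difference 3.
Next gap: 20 days. 2010-05-01 + 20 days = 2010-05-21.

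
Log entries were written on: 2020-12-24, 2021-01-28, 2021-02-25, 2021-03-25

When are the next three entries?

Gaps: 35, 28, 28 days — a mix of 28 and 35. Every date is a Thursday.
Each is the 4th Thursday of its month.
4th Thursday of April 2021: 2021-04-22.
4th Thursday of May 2021: 2021-05-27.
June 2021 — 4th Thursday is 2021-06-24.

2021-04-22, 2021-05-27, 2021-06-24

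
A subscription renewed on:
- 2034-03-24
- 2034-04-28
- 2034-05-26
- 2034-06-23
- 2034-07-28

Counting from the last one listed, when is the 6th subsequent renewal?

2035-01-26

These are Fridays at 28- or 35-day spacing (35, 28, 28, 35).
The pattern: 4th Friday of the month.
August 2034 — 4th Friday is 2034-08-25.
September 2034 — 4th Friday is 2034-09-22.
4th Friday of October 2034: 2034-10-27.
4th Friday of November 2034: 2034-11-24.
December 2034 — 4th Friday is 2034-12-22.
4th Friday of January 2035: 2035-01-26.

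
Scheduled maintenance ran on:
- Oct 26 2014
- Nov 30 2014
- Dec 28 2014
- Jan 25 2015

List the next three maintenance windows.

Feb 22 2015, Mar 29 2015, Apr 26 2015

Every date is a Sunday; gaps 35, 28, 28 days.
Each is the last Sunday of its month (at least one falls on the 29th or later, ruling out '4th Sunday').
Last Sunday of February 2015: Feb 22 2015.
March 2015 ends with Sunday Mar 29 2015.
Last Sunday of April 2015: Apr 26 2015.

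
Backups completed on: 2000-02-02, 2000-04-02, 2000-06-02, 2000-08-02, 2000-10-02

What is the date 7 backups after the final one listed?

Each date is the 2nd; the gaps (60, 61, 61, 61) track the month lengths.
The rule is the 2nd of every 2 months.
December 2000: 2000-12-02.
February 2001: 2001-02-02.
April 2001: 2001-04-02.
June 2001: 2001-06-02.
August 2001: 2001-08-02.
Next: October 2001 → 2001-10-02.
December 2001: 2001-12-02.

2001-12-02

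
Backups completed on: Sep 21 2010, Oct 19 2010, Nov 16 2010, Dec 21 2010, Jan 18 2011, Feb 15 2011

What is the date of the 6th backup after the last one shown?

All dates are Tuesdays, 28, 28, 35, 28, 28 days apart.
Specifically, the 3rd Tuesday of each month.
3rd Tuesday of March 2011: Mar 15 2011.
3rd Tuesday of April 2011: Apr 19 2011.
3rd Tuesday of May 2011: May 17 2011.
3rd Tuesday of June 2011: Jun 21 2011.
3rd Tuesday of July 2011: Jul 19 2011.
3rd Tuesday of August 2011: Aug 16 2011.

Aug 16 2011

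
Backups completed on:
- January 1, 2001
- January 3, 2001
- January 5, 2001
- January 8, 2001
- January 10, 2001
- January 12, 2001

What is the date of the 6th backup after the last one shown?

The gap pattern 2, 2, 3, 2, 2 repeats every 3 events.
These are the Mondays, Wednesdays and Fridays of each week.
Next Monday: January 15, 2001.
Next Wednesday: January 17, 2001.
The following Friday is January 19, 2001.
The following Monday is January 22, 2001.
Next Wednesday: January 24, 2001.
Next Friday: January 26, 2001.

January 26, 2001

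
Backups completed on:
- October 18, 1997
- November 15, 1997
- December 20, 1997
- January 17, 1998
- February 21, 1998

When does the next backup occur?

March 21, 1998

Gaps: 28, 35, 28, 35 days — a mix of 28 and 35. Every date is a Saturday.
Each is the 3rd Saturday of its month.
3rd Saturday of March 1998: March 21, 1998.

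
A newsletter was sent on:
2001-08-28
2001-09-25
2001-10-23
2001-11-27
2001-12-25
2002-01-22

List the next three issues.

2002-02-26, 2002-03-26, 2002-04-23

All dates are Tuesdays, 28, 28, 35, 28, 28 days apart.
Specifically, the 4th Tuesday of each month.
4th Tuesday of February 2002: 2002-02-26.
March 2002 — 4th Tuesday is 2002-03-26.
April 2002 — 4th Tuesday is 2002-04-23.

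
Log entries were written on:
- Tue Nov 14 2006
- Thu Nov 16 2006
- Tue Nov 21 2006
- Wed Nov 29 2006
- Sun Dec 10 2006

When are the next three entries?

Sun Dec 24 2006, Wed Jan 10 2007, Tue Jan 30 2007

The spacing grows by 3 each time: 2, 5, 8, 11 days.
Next gap: 14 days. Sun Dec 10 2006 + 14 days = Sun Dec 24 2006.
Next gap: 17 days. Sun Dec 24 2006 + 17 days = Wed Jan 10 2007.
Next gap: 20 days. Wed Jan 10 2007 + 20 days = Tue Jan 30 2007.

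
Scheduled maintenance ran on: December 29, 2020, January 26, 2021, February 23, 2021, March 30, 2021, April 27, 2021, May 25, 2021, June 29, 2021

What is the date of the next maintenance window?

July 27, 2021

Every date is a Tuesday; gaps 28, 28, 35, 28, 28, 35 days.
Each is the last Tuesday of its month (at least one falls on the 29th or later, ruling out '4th Tuesday').
July 2021 ends with Tuesday July 27, 2021.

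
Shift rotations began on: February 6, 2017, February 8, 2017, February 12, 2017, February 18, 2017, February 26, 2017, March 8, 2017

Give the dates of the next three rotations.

March 20, 2017; April 3, 2017; April 19, 2017

Intervals are 2, 4, 6, 8, 10 days — an arithmetic progression with common difference 2.
Next gap: 12 days. March 8, 2017 + 12 days = March 20, 2017.
Next gap: 14 days. March 20, 2017 + 14 days = April 3, 2017.
Next gap: 16 days. April 3, 2017 + 16 days = April 19, 2017.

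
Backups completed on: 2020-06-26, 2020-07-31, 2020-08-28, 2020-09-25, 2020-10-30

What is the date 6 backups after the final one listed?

Every date is a Friday; gaps 35, 28, 28, 35 days.
Each is the last Friday of its month (at least one falls on the 29th or later, ruling out '4th Friday').
Last Friday of November 2020: 2020-11-27.
December 2020 ends with Friday 2020-12-25.
January 2021 ends with Friday 2021-01-29.
February 2021 ends with Friday 2021-02-26.
Last Friday of March 2021: 2021-03-26.
Last Friday of April 2021: 2021-04-30.

2021-04-30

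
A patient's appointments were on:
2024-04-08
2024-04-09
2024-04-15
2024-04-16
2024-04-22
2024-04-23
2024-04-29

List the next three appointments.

2024-04-30, 2024-05-06, 2024-05-07

The gap pattern 1, 6, 1, 6, 1, 6 repeats every 2 events.
These are the Mondays and Tuesdays of each week.
The following Tuesday is 2024-04-30.
The following Monday is 2024-05-06.
Next Tuesday: 2024-05-07.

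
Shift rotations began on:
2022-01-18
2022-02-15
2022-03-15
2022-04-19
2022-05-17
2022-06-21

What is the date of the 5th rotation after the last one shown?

2022-11-15

These are Tuesdays at 28- or 35-day spacing (28, 28, 35, 28, 35).
The pattern: 3rd Tuesday of the month.
3rd Tuesday of July 2022: 2022-07-19.
3rd Tuesday of August 2022: 2022-08-16.
September 2022 — 3rd Tuesday is 2022-09-20.
3rd Tuesday of October 2022: 2022-10-18.
3rd Tuesday of November 2022: 2022-11-15.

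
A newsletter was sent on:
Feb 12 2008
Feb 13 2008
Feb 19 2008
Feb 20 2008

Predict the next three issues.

Feb 26 2008, Feb 27 2008, Mar 4 2008

Every event lands on a Tuesday or Wednesday (gaps cycle 1, 6, 1).
So the schedule is: every Tuesday and Wednesday.
The following Tuesday is Feb 26 2008.
The following Wednesday is Feb 27 2008.
The following Tuesday is Mar 4 2008.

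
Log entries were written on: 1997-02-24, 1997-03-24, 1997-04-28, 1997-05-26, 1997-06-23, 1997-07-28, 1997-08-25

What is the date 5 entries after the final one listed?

All dates are Mondays, 28, 35, 28, 28, 35, 28 days apart.
Specifically, the 4th Monday of each month.
4th Monday of September 1997: 1997-09-22.
4th Monday of October 1997: 1997-10-27.
November 1997 — 4th Monday is 1997-11-24.
4th Monday of December 1997: 1997-12-22.
January 1998 — 4th Monday is 1998-01-26.

1998-01-26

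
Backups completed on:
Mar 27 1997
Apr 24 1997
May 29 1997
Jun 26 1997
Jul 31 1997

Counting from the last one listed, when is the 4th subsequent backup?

Nov 27 1997

These are Thursdays with 28, 35, 28, 35-day gaps.
Each is the final Thursday of its month — May 29 1997 is past the 28th, so '4th Thursday' doesn't fit.
August 1997 ends with Thursday Aug 28 1997.
September 1997 ends with Thursday Sep 25 1997.
October 1997 ends with Thursday Oct 30 1997.
November 1997 ends with Thursday Nov 27 1997.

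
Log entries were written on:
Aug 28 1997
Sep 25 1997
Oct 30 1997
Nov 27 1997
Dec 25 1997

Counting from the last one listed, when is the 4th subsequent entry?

All Thursdays; the gaps (28, 35, 28, 28) vary with month length.
This is the last Thursday of each month.
January 1998 ends with Thursday Jan 29 1998.
February 1998 ends with Thursday Feb 26 1998.
Last Thursday of March 1998: Mar 26 1998.
Last Thursday of April 1998: Apr 30 1998.

Apr 30 1998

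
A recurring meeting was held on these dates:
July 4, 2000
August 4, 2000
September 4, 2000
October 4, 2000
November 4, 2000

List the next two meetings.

December 4, 2000; January 4, 2001

Gaps: 31, 31, 30, 31 days — not constant. Every event is on the 4th of the month.
Pattern: the 4th of each month.
December 2000: December 4, 2000.
Next: January 2001 → January 4, 2001.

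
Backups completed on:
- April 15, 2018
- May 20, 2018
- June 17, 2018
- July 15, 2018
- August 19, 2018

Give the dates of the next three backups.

September 16, 2018; October 21, 2018; November 18, 2018

All dates are Sundays, 35, 28, 28, 35 days apart.
Specifically, the 3rd Sunday of each month.
September 2018 — 3rd Sunday is September 16, 2018.
October 2018 — 3rd Sunday is October 21, 2018.
November 2018 — 3rd Sunday is November 18, 2018.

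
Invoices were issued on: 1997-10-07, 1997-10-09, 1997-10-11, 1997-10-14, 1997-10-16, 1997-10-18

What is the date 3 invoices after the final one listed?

1997-10-25

Every event lands on a Tuesday or Thursday or Saturday (gaps cycle 2, 2, 3, 2, 2).
So the schedule is: every Tuesday, Thursday and Saturday.
Next Tuesday: 1997-10-21.
Next Thursday: 1997-10-23.
The following Saturday is 1997-10-25.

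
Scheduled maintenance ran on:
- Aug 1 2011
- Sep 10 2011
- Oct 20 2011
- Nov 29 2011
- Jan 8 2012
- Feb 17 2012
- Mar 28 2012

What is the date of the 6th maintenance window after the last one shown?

Every event comes 40 days after the last (40, 40, 40, 40, 40, 40).
Mar 28 2012 + 40 days = May 7 2012.
May 7 2012 + 40 days = Jun 16 2012.
Jun 16 2012 + 40 days = Jul 26 2012.
Jul 26 2012 + 40 days = Sep 4 2012.
Sep 4 2012 + 40 days = Oct 14 2012.
Oct 14 2012 + 40 days = Nov 23 2012.

Nov 23 2012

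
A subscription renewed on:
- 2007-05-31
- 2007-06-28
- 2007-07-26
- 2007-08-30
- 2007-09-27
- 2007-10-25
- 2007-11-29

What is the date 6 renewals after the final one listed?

All Thursdays; the gaps (28, 28, 35, 28, 28, 35) vary with month length.
This is the last Thursday of each month.
December 2007 ends with Thursday 2007-12-27.
Last Thursday of January 2008: 2008-01-31.
February 2008 ends with Thursday 2008-02-28.
March 2008 ends with Thursday 2008-03-27.
April 2008 ends with Thursday 2008-04-24.
Last Thursday of May 2008: 2008-05-29.

2008-05-29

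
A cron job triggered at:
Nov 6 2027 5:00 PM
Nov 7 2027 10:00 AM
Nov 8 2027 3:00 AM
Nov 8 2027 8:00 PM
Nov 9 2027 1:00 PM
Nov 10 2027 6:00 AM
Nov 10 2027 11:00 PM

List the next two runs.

Nov 11 2027 4:00 PM, Nov 12 2027 9:00 AM

Spacing: 17, 17, 17, 17, 17, 17 h — constant 17 h.
Nov 10 2027 11:00 PM + 17 h = Nov 11 2027 4:00 PM.
Nov 11 2027 4:00 PM + 17 h = Nov 12 2027 9:00 AM.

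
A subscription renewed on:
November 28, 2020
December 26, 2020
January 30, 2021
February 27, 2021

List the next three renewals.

March 27, 2021; April 24, 2021; May 29, 2021

These are Saturdays with 28, 35, 28-day gaps.
Each is the final Saturday of its month — January 30, 2021 is past the 28th, so '4th Saturday' doesn't fit.
March 2021 ends with Saturday March 27, 2021.
April 2021 ends with Saturday April 24, 2021.
May 2021 ends with Saturday May 29, 2021.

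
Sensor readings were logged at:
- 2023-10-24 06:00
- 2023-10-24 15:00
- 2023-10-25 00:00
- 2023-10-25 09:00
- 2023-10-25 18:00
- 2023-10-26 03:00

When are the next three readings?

2023-10-26 12:00, 2023-10-26 21:00, 2023-10-27 06:00

Gaps: 9, 9, 9, 9, 9 hours — each event is 9 hours after the previous one.
2023-10-26 03:00 + 9 h = 2023-10-26 12:00.
2023-10-26 12:00 + 9 h = 2023-10-26 21:00.
2023-10-26 21:00 + 9 h = 2023-10-27 06:00.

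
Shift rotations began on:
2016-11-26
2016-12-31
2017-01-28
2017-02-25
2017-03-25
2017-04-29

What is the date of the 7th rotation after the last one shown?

All Saturdays; the gaps (35, 28, 28, 28, 35) vary with month length.
This is the last Saturday of each month.
Last Saturday of May 2017: 2017-05-27.
June 2017 ends with Saturday 2017-06-24.
July 2017 ends with Saturday 2017-07-29.
Last Saturday of August 2017: 2017-08-26.
Last Saturday of September 2017: 2017-09-30.
Last Saturday of October 2017: 2017-10-28.
November 2017 ends with Saturday 2017-11-25.

2017-11-25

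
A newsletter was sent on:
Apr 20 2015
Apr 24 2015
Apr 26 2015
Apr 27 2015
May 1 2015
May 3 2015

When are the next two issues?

May 4 2015, May 8 2015

The gap pattern 4, 2, 1, 4, 2 repeats every 3 events.
These are the Mondays, Fridays and Sundays of each week.
The following Monday is May 4 2015.
The following Friday is May 8 2015.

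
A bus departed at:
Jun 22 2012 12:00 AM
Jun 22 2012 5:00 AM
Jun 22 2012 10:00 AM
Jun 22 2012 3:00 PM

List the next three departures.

The interval is a steady 5 hours (5, 5, 5).
Jun 22 2012 3:00 PM + 5 h = Jun 22 2012 8:00 PM.
Jun 22 2012 8:00 PM + 5 h = Jun 23 2012 1:00 AM.
Jun 23 2012 1:00 AM + 5 h = Jun 23 2012 6:00 AM.

Jun 22 2012 8:00 PM, Jun 23 2012 1:00 AM, Jun 23 2012 6:00 AM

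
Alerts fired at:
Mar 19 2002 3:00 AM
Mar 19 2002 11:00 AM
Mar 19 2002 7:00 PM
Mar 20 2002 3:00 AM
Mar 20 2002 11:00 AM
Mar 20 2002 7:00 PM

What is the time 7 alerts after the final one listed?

Mar 23 2002 3:00 AM

Spacing: 8, 8, 8, 8, 8 h — constant 8 h.
Mar 20 2002 7:00 PM + 8 h = Mar 21 2002 3:00 AM.
Mar 21 2002 3:00 AM + 8 h = Mar 21 2002 11:00 AM.
Mar 21 2002 11:00 AM + 8 h = Mar 21 2002 7:00 PM.
Mar 21 2002 7:00 PM + 8 h = Mar 22 2002 3:00 AM.
Mar 22 2002 3:00 AM + 8 h = Mar 22 2002 11:00 AM.
Mar 22 2002 11:00 AM + 8 h = Mar 22 2002 7:00 PM.
Mar 22 2002 7:00 PM + 8 h = Mar 23 2002 3:00 AM.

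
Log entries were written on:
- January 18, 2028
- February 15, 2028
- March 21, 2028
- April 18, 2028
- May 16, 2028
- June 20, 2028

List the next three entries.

All dates are Tuesdays, 28, 35, 28, 28, 35 days apart.
Specifically, the 3rd Tuesday of each month.
July 2028 — 3rd Tuesday is July 18, 2028.
August 2028 — 3rd Tuesday is August 15, 2028.
September 2028 — 3rd Tuesday is September 19, 2028.

July 18, 2028; August 15, 2028; September 19, 2028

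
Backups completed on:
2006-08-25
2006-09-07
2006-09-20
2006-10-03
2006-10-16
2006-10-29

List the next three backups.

2006-11-11, 2006-11-24, 2006-12-07

Gaps between consecutive events: 13, 13, 13, 13, 13 days — a constant 13-day interval.
2006-10-29 + 13 days = 2006-11-11.
2006-11-11 + 13 days = 2006-11-24.
2006-11-24 + 13 days = 2006-12-07.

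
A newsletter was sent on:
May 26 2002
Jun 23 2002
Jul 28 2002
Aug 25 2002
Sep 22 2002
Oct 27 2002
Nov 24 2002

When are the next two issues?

Dec 22 2002, Jan 26 2003

Gaps: 28, 35, 28, 28, 35, 28 days — a mix of 28 and 35. Every date is a Sunday.
Each is the 4th Sunday of its month.
December 2002 — 4th Sunday is Dec 22 2002.
4th Sunday of January 2003: Jan 26 2003.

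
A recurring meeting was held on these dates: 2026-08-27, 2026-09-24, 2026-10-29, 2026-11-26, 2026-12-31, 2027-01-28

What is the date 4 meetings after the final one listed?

2027-05-27

These are Thursdays with 28, 35, 28, 35, 28-day gaps.
Each is the final Thursday of its month — 2026-10-29 is past the 28th, so '4th Thursday' doesn't fit.
Last Thursday of February 2027: 2027-02-25.
Last Thursday of March 2027: 2027-03-25.
Last Thursday of April 2027: 2027-04-29.
May 2027 ends with Thursday 2027-05-27.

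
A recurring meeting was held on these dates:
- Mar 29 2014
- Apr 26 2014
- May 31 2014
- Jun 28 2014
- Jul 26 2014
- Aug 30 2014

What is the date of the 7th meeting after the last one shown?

Mar 28 2015

These are Saturdays with 28, 35, 28, 28, 35-day gaps.
Each is the final Saturday of its month — Mar 29 2014 is past the 28th, so '4th Saturday' doesn't fit.
September 2014 ends with Saturday Sep 27 2014.
October 2014 ends with Saturday Oct 25 2014.
November 2014 ends with Saturday Nov 29 2014.
Last Saturday of December 2014: Dec 27 2014.
January 2015 ends with Saturday Jan 31 2015.
February 2015 ends with Saturday Feb 28 2015.
Last Saturday of March 2015: Mar 28 2015.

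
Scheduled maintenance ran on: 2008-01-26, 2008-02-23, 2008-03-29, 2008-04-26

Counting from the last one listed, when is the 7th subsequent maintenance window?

These are Saturdays with 28, 35, 28-day gaps.
Each is the final Saturday of its month — 2008-03-29 is past the 28th, so '4th Saturday' doesn't fit.
Last Saturday of May 2008: 2008-05-31.
Last Saturday of June 2008: 2008-06-28.
Last Saturday of July 2008: 2008-07-26.
Last Saturday of August 2008: 2008-08-30.
Last Saturday of September 2008: 2008-09-27.
October 2008 ends with Saturday 2008-10-25.
Last Saturday of November 2008: 2008-11-29.

2008-11-29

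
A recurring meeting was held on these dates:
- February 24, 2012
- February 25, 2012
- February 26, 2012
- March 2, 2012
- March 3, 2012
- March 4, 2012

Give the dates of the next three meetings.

March 9, 2012; March 10, 2012; March 11, 2012

Gaps: 1, 1, 5, 1, 1 days — not constant, but cyclic with period 3.
The events fall on every Friday, Saturday and Sunday.
Next Friday: March 9, 2012.
Next Saturday: March 10, 2012.
Next Sunday: March 11, 2012.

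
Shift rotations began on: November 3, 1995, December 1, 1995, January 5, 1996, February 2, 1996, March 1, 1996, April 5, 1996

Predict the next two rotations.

May 3, 1996; June 7, 1996

Gaps: 28, 35, 28, 28, 35 days — a mix of 28 and 35. Every date is a Friday.
Each is the 1st Friday of its month.
May 1996 — 1st Friday is May 3, 1996.
1st Friday of June 1996: June 7, 1996.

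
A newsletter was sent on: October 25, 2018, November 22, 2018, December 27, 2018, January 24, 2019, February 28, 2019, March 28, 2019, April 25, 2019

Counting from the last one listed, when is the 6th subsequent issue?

October 24, 2019

Gaps: 28, 35, 28, 35, 28, 28 days — a mix of 28 and 35. Every date is a Thursday.
Each is the 4th Thursday of its month.
May 2019 — 4th Thursday is May 23, 2019.
4th Thursday of June 2019: June 27, 2019.
July 2019 — 4th Thursday is July 25, 2019.
4th Thursday of August 2019: August 22, 2019.
September 2019 — 4th Thursday is September 26, 2019.
October 2019 — 4th Thursday is October 24, 2019.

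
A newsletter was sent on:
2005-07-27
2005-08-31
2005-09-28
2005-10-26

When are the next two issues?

2005-11-30, 2005-12-28

These are Wednesdays with 35, 28, 28-day gaps.
Each is the final Wednesday of its month — 2005-08-31 is past the 28th, so '4th Wednesday' doesn't fit.
Last Wednesday of November 2005: 2005-11-30.
Last Wednesday of December 2005: 2005-12-28.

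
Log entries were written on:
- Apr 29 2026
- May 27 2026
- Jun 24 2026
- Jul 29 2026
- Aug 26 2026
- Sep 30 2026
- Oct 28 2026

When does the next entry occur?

Nov 25 2026

All Wednesdays; the gaps (28, 28, 35, 28, 35, 28) vary with month length.
This is the last Wednesday of each month.
November 2026 ends with Wednesday Nov 25 2026.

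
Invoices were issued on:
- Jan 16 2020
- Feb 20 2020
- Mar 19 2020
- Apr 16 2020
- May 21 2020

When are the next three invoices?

Jun 18 2020, Jul 16 2020, Aug 20 2020

These are Thursdays at 28- or 35-day spacing (35, 28, 28, 35).
The pattern: 3rd Thursday of the month.
June 2020 — 3rd Thursday is Jun 18 2020.
3rd Thursday of July 2020: Jul 16 2020.
3rd Thursday of August 2020: Aug 20 2020.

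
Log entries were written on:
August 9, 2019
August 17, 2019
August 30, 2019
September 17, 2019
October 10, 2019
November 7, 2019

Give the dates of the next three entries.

December 10, 2019; January 17, 2020; February 29, 2020

The spacing grows by 5 each time: 8, 13, 18, 23, 28 days.
Next gap: 33 days. November 7, 2019 + 33 days = December 10, 2019.
Next gap: 38 days. December 10, 2019 + 38 days = January 17, 2020.
Next gap: 43 days. January 17, 2020 + 43 days = February 29, 2020.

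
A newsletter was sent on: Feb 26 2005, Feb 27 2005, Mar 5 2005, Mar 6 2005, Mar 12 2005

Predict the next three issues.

Mar 13 2005, Mar 19 2005, Mar 20 2005

Gaps: 1, 6, 1, 6 days — not constant, but cyclic with period 2.
The events fall on every Saturday and Sunday.
The following Sunday is Mar 13 2005.
The following Saturday is Mar 19 2005.
Next Sunday: Mar 20 2005.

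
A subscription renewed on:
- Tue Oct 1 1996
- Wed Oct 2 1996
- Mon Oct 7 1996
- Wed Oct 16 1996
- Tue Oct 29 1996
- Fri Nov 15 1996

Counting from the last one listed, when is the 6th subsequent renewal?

Tue May 20 1997

Intervals are 1, 5, 9, 13, 17 days — an arithmetic progression with common difference 4.
Next gap: 21 days. Fri Nov 15 1996 + 21 days = Fri Dec 6 1996.
Next gap: 25 days. Fri Dec 6 1996 + 25 days = Tue Dec 31 1996.
Next gap: 29 days. Tue Dec 31 1996 + 29 days = Wed Jan 29 1997.
Next gap: 33 days. Wed Jan 29 1997 + 33 days = Mon Mar 3 1997.
Next gap: 37 days. Mon Mar 3 1997 + 37 days = Wed Apr 9 1997.
Next gap: 41 days. Wed Apr 9 1997 + 41 days = Tue May 20 1997.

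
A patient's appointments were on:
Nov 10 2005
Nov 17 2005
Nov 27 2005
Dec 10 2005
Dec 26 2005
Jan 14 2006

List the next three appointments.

Intervals are 7, 10, 13, 16, 19 days — an arithmetic progression with common difference 3.
Next gap: 22 days. Jan 14 2006 + 22 days = Feb 5 2006.
Next gap: 25 days. Feb 5 2006 + 25 days = Mar 2 2006.
Next gap: 28 days. Mar 2 2006 + 28 days = Mar 30 2006.

Feb 5 2006, Mar 2 2006, Mar 30 2006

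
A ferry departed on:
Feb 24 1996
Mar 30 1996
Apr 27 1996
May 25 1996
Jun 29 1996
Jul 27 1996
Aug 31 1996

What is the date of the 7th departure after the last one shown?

Mar 29 1997

Every date is a Saturday; gaps 35, 28, 28, 35, 28, 35 days.
Each is the last Saturday of its month (at least one falls on the 29th or later, ruling out '4th Saturday').
Last Saturday of September 1996: Sep 28 1996.
October 1996 ends with Saturday Oct 26 1996.
November 1996 ends with Saturday Nov 30 1996.
Last Saturday of December 1996: Dec 28 1996.
January 1997 ends with Saturday Jan 25 1997.
Last Saturday of February 1997: Feb 22 1997.
March 1997 ends with Saturday Mar 29 1997.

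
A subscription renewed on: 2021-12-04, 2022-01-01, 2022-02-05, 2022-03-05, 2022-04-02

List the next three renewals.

These are Saturdays at 28- or 35-day spacing (28, 35, 28, 28).
The pattern: 1st Saturday of the month.
May 2022 — 1st Saturday is 2022-05-07.
June 2022 — 1st Saturday is 2022-06-04.
July 2022 — 1st Saturday is 2022-07-02.

2022-05-07, 2022-06-04, 2022-07-02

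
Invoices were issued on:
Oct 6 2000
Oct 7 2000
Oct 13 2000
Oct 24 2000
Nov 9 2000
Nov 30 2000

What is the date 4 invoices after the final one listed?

Intervals are 1, 6, 11, 16, 21 days — an arithmetic progression with common difference 5.
Next gap: 26 days. Nov 30 2000 + 26 days = Dec 26 2000.
Next gap: 31 days. Dec 26 2000 + 31 days = Jan 26 2001.
Next gap: 36 days. Jan 26 2001 + 36 days = Mar 3 2001.
Next gap: 41 days. Mar 3 2001 + 41 days = Apr 13 2001.

Apr 13 2001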